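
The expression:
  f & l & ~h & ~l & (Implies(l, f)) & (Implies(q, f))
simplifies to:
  False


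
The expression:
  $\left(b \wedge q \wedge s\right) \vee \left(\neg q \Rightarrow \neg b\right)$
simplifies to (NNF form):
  $q \vee \neg b$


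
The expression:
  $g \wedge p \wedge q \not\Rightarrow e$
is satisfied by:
  {p: True, q: True, g: True, e: False}


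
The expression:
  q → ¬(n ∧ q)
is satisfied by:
  {q: False, n: False}
  {n: True, q: False}
  {q: True, n: False}


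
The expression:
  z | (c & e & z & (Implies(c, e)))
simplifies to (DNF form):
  z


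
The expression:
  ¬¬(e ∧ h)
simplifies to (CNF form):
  e ∧ h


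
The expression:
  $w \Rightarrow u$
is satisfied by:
  {u: True, w: False}
  {w: False, u: False}
  {w: True, u: True}


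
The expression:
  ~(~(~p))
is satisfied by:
  {p: False}


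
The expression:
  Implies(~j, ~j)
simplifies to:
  True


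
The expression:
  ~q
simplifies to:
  ~q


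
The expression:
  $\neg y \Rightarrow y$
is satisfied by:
  {y: True}


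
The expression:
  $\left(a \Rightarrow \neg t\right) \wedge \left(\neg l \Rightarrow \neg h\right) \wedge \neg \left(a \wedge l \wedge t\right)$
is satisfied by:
  {l: True, a: False, h: False, t: False}
  {l: False, a: False, h: False, t: False}
  {l: True, t: True, a: False, h: False}
  {t: True, l: False, a: False, h: False}
  {l: True, h: True, t: False, a: False}
  {l: True, h: True, t: True, a: False}
  {l: True, a: True, t: False, h: False}
  {a: True, t: False, h: False, l: False}
  {l: True, h: True, a: True, t: False}


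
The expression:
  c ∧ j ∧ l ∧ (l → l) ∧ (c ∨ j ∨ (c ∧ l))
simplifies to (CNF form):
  c ∧ j ∧ l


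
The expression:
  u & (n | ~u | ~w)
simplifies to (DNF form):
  (n & u) | (u & ~w)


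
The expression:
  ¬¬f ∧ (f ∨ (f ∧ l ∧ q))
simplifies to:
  f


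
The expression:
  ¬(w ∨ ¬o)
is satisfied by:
  {o: True, w: False}


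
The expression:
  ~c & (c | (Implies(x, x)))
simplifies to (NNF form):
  ~c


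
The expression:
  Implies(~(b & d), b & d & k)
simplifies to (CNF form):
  b & d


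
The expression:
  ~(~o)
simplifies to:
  o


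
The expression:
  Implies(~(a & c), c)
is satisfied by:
  {c: True}


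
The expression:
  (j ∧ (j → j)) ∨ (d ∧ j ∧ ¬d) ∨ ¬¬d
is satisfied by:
  {d: True, j: True}
  {d: True, j: False}
  {j: True, d: False}


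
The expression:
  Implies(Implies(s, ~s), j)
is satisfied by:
  {s: True, j: True}
  {s: True, j: False}
  {j: True, s: False}


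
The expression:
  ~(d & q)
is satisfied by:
  {q: False, d: False}
  {d: True, q: False}
  {q: True, d: False}


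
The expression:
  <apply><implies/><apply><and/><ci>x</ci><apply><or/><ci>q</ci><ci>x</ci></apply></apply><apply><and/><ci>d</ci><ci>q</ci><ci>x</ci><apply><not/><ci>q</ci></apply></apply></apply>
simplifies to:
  <apply><not/><ci>x</ci></apply>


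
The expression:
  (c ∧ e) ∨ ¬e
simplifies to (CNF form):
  c ∨ ¬e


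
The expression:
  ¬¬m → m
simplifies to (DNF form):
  True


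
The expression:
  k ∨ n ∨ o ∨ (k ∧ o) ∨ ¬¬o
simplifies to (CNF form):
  k ∨ n ∨ o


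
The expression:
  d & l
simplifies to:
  d & l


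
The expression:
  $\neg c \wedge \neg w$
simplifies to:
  $\neg c \wedge \neg w$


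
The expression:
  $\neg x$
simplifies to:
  $\neg x$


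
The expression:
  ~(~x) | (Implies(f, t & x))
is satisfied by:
  {x: True, f: False}
  {f: False, x: False}
  {f: True, x: True}


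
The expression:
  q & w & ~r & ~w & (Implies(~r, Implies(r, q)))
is never true.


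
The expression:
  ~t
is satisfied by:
  {t: False}


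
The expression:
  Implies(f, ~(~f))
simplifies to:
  True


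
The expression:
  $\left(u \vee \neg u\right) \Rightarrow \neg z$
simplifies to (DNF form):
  $\neg z$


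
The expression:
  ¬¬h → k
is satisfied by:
  {k: True, h: False}
  {h: False, k: False}
  {h: True, k: True}


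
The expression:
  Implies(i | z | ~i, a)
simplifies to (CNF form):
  a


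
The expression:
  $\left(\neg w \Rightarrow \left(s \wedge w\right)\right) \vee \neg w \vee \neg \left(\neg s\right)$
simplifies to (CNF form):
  $\text{True}$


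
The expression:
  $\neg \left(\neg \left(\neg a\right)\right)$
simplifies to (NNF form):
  $\neg a$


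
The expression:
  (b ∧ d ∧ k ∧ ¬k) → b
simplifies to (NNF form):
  True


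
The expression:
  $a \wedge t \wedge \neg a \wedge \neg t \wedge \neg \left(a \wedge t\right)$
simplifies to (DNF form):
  $\text{False}$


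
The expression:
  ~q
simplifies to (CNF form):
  ~q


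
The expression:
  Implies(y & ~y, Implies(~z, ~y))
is always true.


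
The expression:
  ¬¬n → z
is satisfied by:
  {z: True, n: False}
  {n: False, z: False}
  {n: True, z: True}


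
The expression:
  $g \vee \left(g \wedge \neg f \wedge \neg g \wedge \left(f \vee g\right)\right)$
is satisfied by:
  {g: True}


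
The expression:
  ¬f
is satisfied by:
  {f: False}


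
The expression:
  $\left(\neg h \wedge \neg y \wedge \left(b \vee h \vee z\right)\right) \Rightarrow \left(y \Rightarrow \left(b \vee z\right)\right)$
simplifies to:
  $\text{True}$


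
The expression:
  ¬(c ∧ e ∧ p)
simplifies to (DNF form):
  ¬c ∨ ¬e ∨ ¬p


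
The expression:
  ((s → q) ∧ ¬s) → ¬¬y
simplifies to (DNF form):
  s ∨ y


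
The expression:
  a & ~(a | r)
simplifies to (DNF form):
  False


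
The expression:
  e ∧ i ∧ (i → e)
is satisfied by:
  {i: True, e: True}


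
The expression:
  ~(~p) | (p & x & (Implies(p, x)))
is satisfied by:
  {p: True}


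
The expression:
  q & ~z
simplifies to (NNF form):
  q & ~z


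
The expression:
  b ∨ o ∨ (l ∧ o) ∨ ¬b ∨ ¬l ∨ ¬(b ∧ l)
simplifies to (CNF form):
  True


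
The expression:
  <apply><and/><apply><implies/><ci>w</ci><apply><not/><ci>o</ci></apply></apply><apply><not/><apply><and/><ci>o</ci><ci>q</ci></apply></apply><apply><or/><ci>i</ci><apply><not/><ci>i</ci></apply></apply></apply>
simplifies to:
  <apply><or/><apply><not/><ci>o</ci></apply><apply><and/><apply><not/><ci>q</ci></apply><apply><not/><ci>w</ci></apply></apply></apply>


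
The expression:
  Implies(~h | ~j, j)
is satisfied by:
  {j: True}


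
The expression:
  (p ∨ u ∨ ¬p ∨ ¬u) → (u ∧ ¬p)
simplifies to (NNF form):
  u ∧ ¬p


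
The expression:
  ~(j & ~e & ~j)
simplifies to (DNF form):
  True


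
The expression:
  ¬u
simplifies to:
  ¬u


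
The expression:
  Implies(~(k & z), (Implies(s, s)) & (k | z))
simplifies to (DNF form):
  k | z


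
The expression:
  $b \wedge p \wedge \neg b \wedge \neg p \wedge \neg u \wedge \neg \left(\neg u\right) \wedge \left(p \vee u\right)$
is never true.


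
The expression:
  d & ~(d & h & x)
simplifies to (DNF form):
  (d & ~h) | (d & ~x)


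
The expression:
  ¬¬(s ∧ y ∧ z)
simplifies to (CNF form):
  s ∧ y ∧ z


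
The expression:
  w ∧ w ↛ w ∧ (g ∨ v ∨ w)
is never true.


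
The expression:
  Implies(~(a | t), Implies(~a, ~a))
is always true.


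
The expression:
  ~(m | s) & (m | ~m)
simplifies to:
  ~m & ~s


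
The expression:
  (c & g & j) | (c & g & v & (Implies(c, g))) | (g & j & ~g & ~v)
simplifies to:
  c & g & (j | v)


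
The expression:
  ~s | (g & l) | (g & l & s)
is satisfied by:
  {l: True, g: True, s: False}
  {l: True, g: False, s: False}
  {g: True, l: False, s: False}
  {l: False, g: False, s: False}
  {l: True, s: True, g: True}


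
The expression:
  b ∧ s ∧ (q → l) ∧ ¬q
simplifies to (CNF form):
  b ∧ s ∧ ¬q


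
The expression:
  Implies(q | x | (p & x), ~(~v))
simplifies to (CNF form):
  (v | ~q) & (v | ~x)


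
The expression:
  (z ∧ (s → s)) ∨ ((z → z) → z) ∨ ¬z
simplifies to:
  True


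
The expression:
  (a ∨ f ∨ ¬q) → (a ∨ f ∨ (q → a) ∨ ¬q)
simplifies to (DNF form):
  True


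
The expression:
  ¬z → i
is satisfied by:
  {i: True, z: True}
  {i: True, z: False}
  {z: True, i: False}


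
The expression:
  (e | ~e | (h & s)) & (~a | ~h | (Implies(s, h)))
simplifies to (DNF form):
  True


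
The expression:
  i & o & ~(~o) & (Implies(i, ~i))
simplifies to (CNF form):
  False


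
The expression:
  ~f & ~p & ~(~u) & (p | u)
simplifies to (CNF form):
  u & ~f & ~p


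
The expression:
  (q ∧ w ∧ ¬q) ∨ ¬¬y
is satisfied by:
  {y: True}


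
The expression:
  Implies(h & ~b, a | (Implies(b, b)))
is always true.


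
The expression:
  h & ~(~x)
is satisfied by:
  {h: True, x: True}


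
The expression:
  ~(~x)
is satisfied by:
  {x: True}


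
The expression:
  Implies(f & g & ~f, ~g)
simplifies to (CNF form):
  True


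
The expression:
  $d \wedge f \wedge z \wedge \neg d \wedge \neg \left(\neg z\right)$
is never true.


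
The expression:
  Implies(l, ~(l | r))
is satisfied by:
  {l: False}


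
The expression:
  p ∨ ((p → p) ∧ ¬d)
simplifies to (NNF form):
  p ∨ ¬d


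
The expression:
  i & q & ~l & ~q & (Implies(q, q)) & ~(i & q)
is never true.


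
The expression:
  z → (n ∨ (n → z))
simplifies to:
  True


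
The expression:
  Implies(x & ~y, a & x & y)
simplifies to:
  y | ~x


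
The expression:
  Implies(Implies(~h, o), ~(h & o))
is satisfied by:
  {h: False, o: False}
  {o: True, h: False}
  {h: True, o: False}


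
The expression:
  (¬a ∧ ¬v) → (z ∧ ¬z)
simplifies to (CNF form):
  a ∨ v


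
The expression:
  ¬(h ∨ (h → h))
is never true.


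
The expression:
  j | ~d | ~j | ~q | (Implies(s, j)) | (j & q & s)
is always true.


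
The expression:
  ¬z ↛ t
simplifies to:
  t ∨ ¬z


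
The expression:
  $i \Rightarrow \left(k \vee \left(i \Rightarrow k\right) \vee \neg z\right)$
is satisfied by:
  {k: True, z: False, i: False}
  {z: False, i: False, k: False}
  {i: True, k: True, z: False}
  {i: True, z: False, k: False}
  {k: True, z: True, i: False}
  {z: True, k: False, i: False}
  {i: True, z: True, k: True}


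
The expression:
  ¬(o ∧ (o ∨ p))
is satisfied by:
  {o: False}


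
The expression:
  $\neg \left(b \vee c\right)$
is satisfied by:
  {b: False, c: False}


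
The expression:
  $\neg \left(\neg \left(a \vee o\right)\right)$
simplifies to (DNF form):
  $a \vee o$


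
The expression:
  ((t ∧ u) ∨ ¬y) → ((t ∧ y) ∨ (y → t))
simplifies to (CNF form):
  True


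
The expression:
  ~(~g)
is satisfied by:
  {g: True}


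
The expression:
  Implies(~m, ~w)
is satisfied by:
  {m: True, w: False}
  {w: False, m: False}
  {w: True, m: True}


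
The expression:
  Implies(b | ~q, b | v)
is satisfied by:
  {b: True, q: True, v: True}
  {b: True, q: True, v: False}
  {b: True, v: True, q: False}
  {b: True, v: False, q: False}
  {q: True, v: True, b: False}
  {q: True, v: False, b: False}
  {v: True, q: False, b: False}


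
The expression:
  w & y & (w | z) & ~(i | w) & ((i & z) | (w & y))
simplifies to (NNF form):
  False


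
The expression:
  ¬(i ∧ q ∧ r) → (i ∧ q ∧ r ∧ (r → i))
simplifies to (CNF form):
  i ∧ q ∧ r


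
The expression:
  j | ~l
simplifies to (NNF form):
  j | ~l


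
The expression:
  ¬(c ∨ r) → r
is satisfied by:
  {r: True, c: True}
  {r: True, c: False}
  {c: True, r: False}


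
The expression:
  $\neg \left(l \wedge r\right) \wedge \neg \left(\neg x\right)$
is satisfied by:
  {x: True, l: False, r: False}
  {x: True, r: True, l: False}
  {x: True, l: True, r: False}


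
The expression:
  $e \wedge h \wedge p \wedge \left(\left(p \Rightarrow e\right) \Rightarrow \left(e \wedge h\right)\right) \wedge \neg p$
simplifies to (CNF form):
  $\text{False}$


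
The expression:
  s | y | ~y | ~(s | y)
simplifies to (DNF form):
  True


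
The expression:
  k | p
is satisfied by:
  {k: True, p: True}
  {k: True, p: False}
  {p: True, k: False}


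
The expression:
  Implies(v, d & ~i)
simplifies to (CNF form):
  (d | ~v) & (~i | ~v)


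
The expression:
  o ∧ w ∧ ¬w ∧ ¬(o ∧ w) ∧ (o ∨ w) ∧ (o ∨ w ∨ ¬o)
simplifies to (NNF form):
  False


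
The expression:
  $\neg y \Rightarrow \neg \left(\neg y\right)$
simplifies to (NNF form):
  $y$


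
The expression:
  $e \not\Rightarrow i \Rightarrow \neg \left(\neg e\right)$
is always true.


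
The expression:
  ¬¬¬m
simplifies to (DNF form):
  ¬m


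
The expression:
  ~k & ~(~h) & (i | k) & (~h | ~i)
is never true.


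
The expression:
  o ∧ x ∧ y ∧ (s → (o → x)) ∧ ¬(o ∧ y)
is never true.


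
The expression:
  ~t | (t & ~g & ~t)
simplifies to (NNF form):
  ~t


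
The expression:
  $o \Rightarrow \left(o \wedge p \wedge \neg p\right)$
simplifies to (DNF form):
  $\neg o$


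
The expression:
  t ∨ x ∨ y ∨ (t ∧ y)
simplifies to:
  t ∨ x ∨ y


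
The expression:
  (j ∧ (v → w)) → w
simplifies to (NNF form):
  v ∨ w ∨ ¬j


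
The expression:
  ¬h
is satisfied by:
  {h: False}


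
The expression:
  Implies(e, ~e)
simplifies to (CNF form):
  ~e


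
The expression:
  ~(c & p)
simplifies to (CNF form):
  ~c | ~p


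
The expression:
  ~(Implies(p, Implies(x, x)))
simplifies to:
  False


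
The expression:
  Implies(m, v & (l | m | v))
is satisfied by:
  {v: True, m: False}
  {m: False, v: False}
  {m: True, v: True}


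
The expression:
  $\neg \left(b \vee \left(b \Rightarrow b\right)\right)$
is never true.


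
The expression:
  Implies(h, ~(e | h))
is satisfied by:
  {h: False}


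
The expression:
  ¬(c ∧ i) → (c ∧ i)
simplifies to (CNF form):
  c ∧ i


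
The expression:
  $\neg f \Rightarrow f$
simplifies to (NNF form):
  $f$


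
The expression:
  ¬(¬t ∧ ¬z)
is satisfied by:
  {t: True, z: True}
  {t: True, z: False}
  {z: True, t: False}


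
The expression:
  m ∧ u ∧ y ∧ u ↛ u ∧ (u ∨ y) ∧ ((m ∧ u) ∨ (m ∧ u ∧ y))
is never true.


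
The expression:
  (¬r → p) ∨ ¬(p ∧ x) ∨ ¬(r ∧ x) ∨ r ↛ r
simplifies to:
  True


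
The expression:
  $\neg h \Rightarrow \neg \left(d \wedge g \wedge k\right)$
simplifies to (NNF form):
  $h \vee \neg d \vee \neg g \vee \neg k$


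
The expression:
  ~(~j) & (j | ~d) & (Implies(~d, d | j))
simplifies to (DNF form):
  j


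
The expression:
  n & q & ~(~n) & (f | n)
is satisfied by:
  {q: True, n: True}


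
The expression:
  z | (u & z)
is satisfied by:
  {z: True}


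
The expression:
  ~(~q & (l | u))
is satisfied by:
  {q: True, l: False, u: False}
  {q: True, u: True, l: False}
  {q: True, l: True, u: False}
  {q: True, u: True, l: True}
  {u: False, l: False, q: False}


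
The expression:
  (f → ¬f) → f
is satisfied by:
  {f: True}


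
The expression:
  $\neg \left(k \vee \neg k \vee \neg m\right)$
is never true.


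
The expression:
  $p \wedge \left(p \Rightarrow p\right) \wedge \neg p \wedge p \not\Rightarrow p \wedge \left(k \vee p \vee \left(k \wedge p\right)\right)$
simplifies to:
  $\text{False}$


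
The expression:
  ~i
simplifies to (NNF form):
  ~i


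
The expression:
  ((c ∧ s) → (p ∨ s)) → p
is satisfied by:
  {p: True}


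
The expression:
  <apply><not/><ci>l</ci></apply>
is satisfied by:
  {l: False}


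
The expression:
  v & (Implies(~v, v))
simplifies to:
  v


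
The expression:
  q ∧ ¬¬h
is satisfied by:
  {h: True, q: True}


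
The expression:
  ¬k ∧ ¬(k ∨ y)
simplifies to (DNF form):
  ¬k ∧ ¬y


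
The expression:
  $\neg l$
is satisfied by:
  {l: False}


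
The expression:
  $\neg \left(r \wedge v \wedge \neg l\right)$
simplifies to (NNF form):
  $l \vee \neg r \vee \neg v$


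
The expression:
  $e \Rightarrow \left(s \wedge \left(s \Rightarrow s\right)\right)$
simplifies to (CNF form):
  $s \vee \neg e$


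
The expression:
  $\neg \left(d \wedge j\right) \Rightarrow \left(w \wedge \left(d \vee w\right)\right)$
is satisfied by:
  {d: True, w: True, j: True}
  {d: True, w: True, j: False}
  {w: True, j: True, d: False}
  {w: True, j: False, d: False}
  {d: True, j: True, w: False}


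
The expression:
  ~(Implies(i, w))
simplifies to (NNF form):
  i & ~w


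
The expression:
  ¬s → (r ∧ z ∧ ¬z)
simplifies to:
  s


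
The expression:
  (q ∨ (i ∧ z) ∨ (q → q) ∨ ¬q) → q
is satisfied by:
  {q: True}


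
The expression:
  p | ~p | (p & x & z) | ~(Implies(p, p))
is always true.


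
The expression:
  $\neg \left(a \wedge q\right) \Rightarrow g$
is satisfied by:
  {q: True, g: True, a: True}
  {q: True, g: True, a: False}
  {g: True, a: True, q: False}
  {g: True, a: False, q: False}
  {q: True, a: True, g: False}


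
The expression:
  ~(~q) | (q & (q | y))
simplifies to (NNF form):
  q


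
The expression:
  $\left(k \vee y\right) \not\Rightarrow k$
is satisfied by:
  {y: True, k: False}


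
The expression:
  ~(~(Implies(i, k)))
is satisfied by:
  {k: True, i: False}
  {i: False, k: False}
  {i: True, k: True}


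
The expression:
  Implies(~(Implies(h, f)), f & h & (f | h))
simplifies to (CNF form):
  f | ~h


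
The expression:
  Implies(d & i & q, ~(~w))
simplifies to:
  w | ~d | ~i | ~q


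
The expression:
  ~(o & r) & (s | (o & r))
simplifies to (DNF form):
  (s & ~o) | (s & ~r)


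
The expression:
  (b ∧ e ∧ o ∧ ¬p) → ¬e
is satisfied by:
  {p: True, e: False, o: False, b: False}
  {p: False, e: False, o: False, b: False}
  {b: True, p: True, e: False, o: False}
  {b: True, p: False, e: False, o: False}
  {p: True, o: True, b: False, e: False}
  {o: True, b: False, e: False, p: False}
  {b: True, o: True, p: True, e: False}
  {b: True, o: True, p: False, e: False}
  {p: True, e: True, b: False, o: False}
  {e: True, b: False, o: False, p: False}
  {p: True, b: True, e: True, o: False}
  {b: True, e: True, p: False, o: False}
  {p: True, o: True, e: True, b: False}
  {o: True, e: True, b: False, p: False}
  {b: True, o: True, e: True, p: True}


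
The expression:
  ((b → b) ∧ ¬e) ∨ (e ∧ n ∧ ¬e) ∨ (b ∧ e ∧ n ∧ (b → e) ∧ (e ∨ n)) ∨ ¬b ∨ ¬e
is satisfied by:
  {n: True, e: False, b: False}
  {e: False, b: False, n: False}
  {n: True, b: True, e: False}
  {b: True, e: False, n: False}
  {n: True, e: True, b: False}
  {e: True, n: False, b: False}
  {n: True, b: True, e: True}


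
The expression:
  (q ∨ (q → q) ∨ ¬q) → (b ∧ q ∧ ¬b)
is never true.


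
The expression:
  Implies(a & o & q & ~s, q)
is always true.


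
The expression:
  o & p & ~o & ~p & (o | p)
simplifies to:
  False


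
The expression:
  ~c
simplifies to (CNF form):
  ~c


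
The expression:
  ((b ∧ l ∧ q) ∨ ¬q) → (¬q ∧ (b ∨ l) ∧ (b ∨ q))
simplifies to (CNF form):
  (b ∨ q) ∧ (q ∨ ¬q) ∧ (b ∨ q ∨ ¬b) ∧ (b ∨ q ∨ ¬l) ∧ (b ∨ ¬b ∨ ¬l) ∧ (q ∨ ¬b ∨ ¬q) ∧ (q ∨ ¬l ∨ ¬q) ∧ (¬b ∨ ¬l ∨ ¬q)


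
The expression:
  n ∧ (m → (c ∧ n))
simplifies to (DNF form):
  (c ∧ n) ∨ (n ∧ ¬m)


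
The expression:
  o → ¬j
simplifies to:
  ¬j ∨ ¬o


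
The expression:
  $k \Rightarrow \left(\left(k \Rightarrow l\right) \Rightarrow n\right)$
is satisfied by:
  {n: True, l: False, k: False}
  {l: False, k: False, n: False}
  {n: True, k: True, l: False}
  {k: True, l: False, n: False}
  {n: True, l: True, k: False}
  {l: True, n: False, k: False}
  {n: True, k: True, l: True}


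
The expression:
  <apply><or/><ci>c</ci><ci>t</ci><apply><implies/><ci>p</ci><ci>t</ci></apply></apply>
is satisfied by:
  {t: True, c: True, p: False}
  {t: True, p: False, c: False}
  {c: True, p: False, t: False}
  {c: False, p: False, t: False}
  {t: True, c: True, p: True}
  {t: True, p: True, c: False}
  {c: True, p: True, t: False}


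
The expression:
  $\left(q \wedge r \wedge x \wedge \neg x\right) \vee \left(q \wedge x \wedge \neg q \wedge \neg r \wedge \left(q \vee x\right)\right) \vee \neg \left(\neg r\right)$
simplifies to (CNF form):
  $r$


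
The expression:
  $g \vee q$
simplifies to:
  $g \vee q$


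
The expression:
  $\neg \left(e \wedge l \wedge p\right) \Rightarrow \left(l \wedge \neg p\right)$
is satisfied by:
  {e: True, l: True, p: False}
  {l: True, p: False, e: False}
  {e: True, p: True, l: True}


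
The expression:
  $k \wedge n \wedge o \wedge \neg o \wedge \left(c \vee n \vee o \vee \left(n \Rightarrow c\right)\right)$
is never true.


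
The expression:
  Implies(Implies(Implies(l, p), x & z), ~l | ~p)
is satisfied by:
  {l: False, z: False, p: False, x: False}
  {x: True, l: False, z: False, p: False}
  {p: True, l: False, z: False, x: False}
  {x: True, p: True, l: False, z: False}
  {z: True, x: False, l: False, p: False}
  {x: True, z: True, l: False, p: False}
  {p: True, z: True, x: False, l: False}
  {x: True, p: True, z: True, l: False}
  {l: True, p: False, z: False, x: False}
  {x: True, l: True, p: False, z: False}
  {p: True, l: True, x: False, z: False}
  {x: True, p: True, l: True, z: False}
  {z: True, l: True, p: False, x: False}
  {x: True, z: True, l: True, p: False}
  {p: True, z: True, l: True, x: False}


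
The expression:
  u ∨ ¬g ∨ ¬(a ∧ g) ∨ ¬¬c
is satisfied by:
  {c: True, u: True, g: False, a: False}
  {c: True, g: False, u: False, a: False}
  {u: True, c: False, g: False, a: False}
  {c: False, g: False, u: False, a: False}
  {a: True, c: True, u: True, g: False}
  {a: True, c: True, g: False, u: False}
  {a: True, u: True, c: False, g: False}
  {a: True, c: False, g: False, u: False}
  {c: True, g: True, u: True, a: False}
  {c: True, g: True, a: False, u: False}
  {g: True, u: True, a: False, c: False}
  {g: True, a: False, u: False, c: False}
  {c: True, g: True, a: True, u: True}
  {c: True, g: True, a: True, u: False}
  {g: True, a: True, u: True, c: False}


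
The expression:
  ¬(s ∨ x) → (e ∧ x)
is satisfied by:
  {x: True, s: True}
  {x: True, s: False}
  {s: True, x: False}


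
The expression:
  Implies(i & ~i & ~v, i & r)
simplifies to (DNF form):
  True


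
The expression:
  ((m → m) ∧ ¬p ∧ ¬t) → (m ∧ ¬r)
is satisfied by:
  {t: True, m: True, p: True, r: False}
  {t: True, p: True, r: False, m: False}
  {t: True, m: True, p: True, r: True}
  {t: True, p: True, r: True, m: False}
  {t: True, m: True, r: False, p: False}
  {t: True, r: False, p: False, m: False}
  {t: True, m: True, r: True, p: False}
  {t: True, r: True, p: False, m: False}
  {m: True, p: True, r: False, t: False}
  {p: True, m: False, r: False, t: False}
  {m: True, p: True, r: True, t: False}
  {p: True, r: True, m: False, t: False}
  {m: True, r: False, p: False, t: False}


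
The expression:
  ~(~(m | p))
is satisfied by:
  {m: True, p: True}
  {m: True, p: False}
  {p: True, m: False}


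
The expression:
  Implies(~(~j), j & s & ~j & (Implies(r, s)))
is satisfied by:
  {j: False}


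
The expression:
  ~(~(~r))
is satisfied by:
  {r: False}


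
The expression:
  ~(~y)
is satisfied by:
  {y: True}


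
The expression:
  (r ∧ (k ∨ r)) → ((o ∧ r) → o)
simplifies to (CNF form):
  True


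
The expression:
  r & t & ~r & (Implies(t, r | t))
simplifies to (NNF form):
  False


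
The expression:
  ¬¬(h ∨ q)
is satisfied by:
  {q: True, h: True}
  {q: True, h: False}
  {h: True, q: False}


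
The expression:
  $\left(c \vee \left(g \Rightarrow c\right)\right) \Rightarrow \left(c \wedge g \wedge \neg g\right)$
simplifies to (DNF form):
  $g \wedge \neg c$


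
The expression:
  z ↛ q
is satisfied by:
  {z: True, q: False}


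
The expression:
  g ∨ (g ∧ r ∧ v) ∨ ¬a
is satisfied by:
  {g: True, a: False}
  {a: False, g: False}
  {a: True, g: True}


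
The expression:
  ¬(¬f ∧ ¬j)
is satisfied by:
  {f: True, j: True}
  {f: True, j: False}
  {j: True, f: False}


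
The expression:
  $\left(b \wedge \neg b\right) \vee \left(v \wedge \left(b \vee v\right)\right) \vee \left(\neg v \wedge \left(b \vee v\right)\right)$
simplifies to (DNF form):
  $b \vee v$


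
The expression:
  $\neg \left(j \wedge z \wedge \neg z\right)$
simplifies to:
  $\text{True}$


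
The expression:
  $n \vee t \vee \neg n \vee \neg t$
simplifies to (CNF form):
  $\text{True}$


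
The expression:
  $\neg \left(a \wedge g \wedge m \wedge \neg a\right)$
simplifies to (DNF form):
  $\text{True}$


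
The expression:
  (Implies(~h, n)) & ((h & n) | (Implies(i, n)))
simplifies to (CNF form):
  (h | n) & (n | ~i)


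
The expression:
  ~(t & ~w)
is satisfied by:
  {w: True, t: False}
  {t: False, w: False}
  {t: True, w: True}


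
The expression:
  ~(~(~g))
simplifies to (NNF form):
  ~g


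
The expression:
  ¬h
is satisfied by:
  {h: False}


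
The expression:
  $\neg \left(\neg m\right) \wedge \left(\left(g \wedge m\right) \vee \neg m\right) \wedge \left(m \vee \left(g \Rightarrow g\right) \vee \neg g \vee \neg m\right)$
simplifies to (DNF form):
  $g \wedge m$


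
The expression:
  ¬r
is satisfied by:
  {r: False}


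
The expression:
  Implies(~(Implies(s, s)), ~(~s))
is always true.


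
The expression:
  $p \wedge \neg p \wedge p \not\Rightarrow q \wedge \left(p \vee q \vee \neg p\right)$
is never true.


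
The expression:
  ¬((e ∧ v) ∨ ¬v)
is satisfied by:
  {v: True, e: False}


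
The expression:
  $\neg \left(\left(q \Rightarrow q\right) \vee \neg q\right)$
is never true.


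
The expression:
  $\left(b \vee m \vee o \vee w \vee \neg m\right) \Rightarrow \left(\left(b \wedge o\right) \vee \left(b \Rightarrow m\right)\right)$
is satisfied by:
  {o: True, m: True, b: False}
  {o: True, m: False, b: False}
  {m: True, o: False, b: False}
  {o: False, m: False, b: False}
  {b: True, o: True, m: True}
  {b: True, o: True, m: False}
  {b: True, m: True, o: False}


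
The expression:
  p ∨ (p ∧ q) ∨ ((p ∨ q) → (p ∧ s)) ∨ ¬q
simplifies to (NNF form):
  p ∨ ¬q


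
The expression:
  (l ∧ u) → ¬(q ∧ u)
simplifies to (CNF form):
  ¬l ∨ ¬q ∨ ¬u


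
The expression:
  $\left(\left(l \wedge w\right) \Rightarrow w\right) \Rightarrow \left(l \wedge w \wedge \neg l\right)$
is never true.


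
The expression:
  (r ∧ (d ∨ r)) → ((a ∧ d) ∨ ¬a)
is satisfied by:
  {d: True, a: False, r: False}
  {a: False, r: False, d: False}
  {r: True, d: True, a: False}
  {r: True, a: False, d: False}
  {d: True, a: True, r: False}
  {a: True, d: False, r: False}
  {r: True, a: True, d: True}


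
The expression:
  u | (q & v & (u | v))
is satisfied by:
  {v: True, u: True, q: True}
  {v: True, u: True, q: False}
  {u: True, q: True, v: False}
  {u: True, q: False, v: False}
  {v: True, q: True, u: False}


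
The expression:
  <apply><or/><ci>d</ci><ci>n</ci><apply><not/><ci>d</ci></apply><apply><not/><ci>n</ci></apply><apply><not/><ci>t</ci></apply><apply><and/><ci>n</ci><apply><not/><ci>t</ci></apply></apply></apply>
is always true.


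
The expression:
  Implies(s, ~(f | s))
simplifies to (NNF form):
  ~s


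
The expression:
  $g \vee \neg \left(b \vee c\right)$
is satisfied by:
  {g: True, c: False, b: False}
  {b: True, g: True, c: False}
  {g: True, c: True, b: False}
  {b: True, g: True, c: True}
  {b: False, c: False, g: False}


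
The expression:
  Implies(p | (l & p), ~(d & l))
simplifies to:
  ~d | ~l | ~p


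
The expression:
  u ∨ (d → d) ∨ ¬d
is always true.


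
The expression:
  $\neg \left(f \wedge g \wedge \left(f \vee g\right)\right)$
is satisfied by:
  {g: False, f: False}
  {f: True, g: False}
  {g: True, f: False}


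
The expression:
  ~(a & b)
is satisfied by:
  {a: False, b: False}
  {b: True, a: False}
  {a: True, b: False}


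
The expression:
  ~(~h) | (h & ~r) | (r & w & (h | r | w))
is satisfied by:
  {h: True, w: True, r: True}
  {h: True, w: True, r: False}
  {h: True, r: True, w: False}
  {h: True, r: False, w: False}
  {w: True, r: True, h: False}


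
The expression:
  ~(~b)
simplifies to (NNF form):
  b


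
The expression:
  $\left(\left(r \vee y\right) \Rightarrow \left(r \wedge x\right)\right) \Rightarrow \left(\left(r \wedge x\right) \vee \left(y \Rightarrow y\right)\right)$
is always true.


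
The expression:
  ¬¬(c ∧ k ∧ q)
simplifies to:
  c ∧ k ∧ q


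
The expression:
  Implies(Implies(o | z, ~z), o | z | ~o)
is always true.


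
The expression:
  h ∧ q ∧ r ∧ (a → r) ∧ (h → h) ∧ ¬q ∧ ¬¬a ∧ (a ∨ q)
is never true.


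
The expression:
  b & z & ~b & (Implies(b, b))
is never true.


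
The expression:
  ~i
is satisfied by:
  {i: False}


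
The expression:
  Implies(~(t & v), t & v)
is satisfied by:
  {t: True, v: True}


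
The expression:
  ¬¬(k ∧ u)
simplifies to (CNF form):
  k ∧ u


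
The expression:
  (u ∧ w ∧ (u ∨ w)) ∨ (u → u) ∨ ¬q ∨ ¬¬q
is always true.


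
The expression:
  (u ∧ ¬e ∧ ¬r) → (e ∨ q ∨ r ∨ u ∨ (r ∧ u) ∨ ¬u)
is always true.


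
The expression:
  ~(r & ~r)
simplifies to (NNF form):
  True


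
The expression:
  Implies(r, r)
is always true.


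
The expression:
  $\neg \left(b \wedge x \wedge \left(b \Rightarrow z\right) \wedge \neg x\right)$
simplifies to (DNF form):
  $\text{True}$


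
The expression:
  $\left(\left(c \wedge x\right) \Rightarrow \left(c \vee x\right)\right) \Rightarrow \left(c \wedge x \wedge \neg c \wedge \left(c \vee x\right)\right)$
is never true.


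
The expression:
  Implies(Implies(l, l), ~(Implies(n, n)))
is never true.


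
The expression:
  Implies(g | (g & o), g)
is always true.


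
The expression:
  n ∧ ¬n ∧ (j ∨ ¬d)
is never true.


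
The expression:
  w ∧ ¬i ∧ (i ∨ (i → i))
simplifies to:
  w ∧ ¬i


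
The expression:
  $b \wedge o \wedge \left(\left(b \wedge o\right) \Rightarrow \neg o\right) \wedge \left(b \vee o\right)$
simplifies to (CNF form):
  $\text{False}$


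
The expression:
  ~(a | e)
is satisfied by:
  {e: False, a: False}


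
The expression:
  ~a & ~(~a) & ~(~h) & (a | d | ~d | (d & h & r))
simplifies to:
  False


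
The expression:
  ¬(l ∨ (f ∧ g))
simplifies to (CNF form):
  ¬l ∧ (¬f ∨ ¬g)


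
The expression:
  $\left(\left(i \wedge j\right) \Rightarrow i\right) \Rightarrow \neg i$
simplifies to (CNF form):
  $\neg i$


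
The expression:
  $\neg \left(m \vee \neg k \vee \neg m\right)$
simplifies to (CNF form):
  $\text{False}$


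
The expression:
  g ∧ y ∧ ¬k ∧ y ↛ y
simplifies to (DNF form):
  False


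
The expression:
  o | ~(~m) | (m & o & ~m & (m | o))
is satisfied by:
  {o: True, m: True}
  {o: True, m: False}
  {m: True, o: False}


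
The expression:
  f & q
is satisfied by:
  {f: True, q: True}


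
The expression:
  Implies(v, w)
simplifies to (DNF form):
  w | ~v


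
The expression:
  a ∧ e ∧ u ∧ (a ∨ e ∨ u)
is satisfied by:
  {a: True, e: True, u: True}


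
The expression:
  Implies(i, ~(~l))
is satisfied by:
  {l: True, i: False}
  {i: False, l: False}
  {i: True, l: True}


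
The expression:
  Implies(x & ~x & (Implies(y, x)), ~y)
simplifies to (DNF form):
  True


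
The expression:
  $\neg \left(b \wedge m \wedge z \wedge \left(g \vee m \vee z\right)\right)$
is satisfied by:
  {m: False, z: False, b: False}
  {b: True, m: False, z: False}
  {z: True, m: False, b: False}
  {b: True, z: True, m: False}
  {m: True, b: False, z: False}
  {b: True, m: True, z: False}
  {z: True, m: True, b: False}


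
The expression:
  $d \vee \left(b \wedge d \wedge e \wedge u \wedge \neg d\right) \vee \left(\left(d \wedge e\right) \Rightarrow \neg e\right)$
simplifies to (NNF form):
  $\text{True}$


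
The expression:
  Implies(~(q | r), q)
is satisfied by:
  {r: True, q: True}
  {r: True, q: False}
  {q: True, r: False}


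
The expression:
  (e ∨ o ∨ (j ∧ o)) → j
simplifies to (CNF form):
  (j ∨ ¬e) ∧ (j ∨ ¬o)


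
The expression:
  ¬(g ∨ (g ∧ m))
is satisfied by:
  {g: False}


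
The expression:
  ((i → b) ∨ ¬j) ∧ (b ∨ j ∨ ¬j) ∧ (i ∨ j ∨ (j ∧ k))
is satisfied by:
  {j: True, b: True, i: False}
  {j: True, i: False, b: False}
  {j: True, b: True, i: True}
  {b: True, i: True, j: False}
  {i: True, b: False, j: False}


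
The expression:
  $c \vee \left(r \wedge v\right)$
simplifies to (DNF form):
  $c \vee \left(r \wedge v\right)$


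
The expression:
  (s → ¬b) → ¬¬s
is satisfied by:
  {s: True}


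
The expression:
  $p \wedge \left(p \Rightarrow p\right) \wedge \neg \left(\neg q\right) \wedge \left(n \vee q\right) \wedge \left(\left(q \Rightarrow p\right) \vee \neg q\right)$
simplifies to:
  $p \wedge q$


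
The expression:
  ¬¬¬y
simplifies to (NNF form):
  ¬y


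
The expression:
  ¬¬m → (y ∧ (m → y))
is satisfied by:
  {y: True, m: False}
  {m: False, y: False}
  {m: True, y: True}


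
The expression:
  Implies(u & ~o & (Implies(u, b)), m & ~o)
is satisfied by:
  {o: True, m: True, u: False, b: False}
  {o: True, u: False, m: False, b: False}
  {m: True, o: False, u: False, b: False}
  {o: False, u: False, m: False, b: False}
  {b: True, o: True, m: True, u: False}
  {b: True, o: True, u: False, m: False}
  {b: True, m: True, o: False, u: False}
  {b: True, o: False, u: False, m: False}
  {o: True, u: True, m: True, b: False}
  {o: True, u: True, b: False, m: False}
  {u: True, m: True, b: False, o: False}
  {u: True, b: False, m: False, o: False}
  {o: True, u: True, b: True, m: True}
  {o: True, u: True, b: True, m: False}
  {u: True, b: True, m: True, o: False}


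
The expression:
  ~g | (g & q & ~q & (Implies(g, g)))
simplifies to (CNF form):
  ~g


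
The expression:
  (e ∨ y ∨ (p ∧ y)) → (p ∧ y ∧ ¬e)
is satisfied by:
  {p: True, e: False, y: False}
  {e: False, y: False, p: False}
  {y: True, p: True, e: False}


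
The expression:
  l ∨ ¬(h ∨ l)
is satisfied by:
  {l: True, h: False}
  {h: False, l: False}
  {h: True, l: True}


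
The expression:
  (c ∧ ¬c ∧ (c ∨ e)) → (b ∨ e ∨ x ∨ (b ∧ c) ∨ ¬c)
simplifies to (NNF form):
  True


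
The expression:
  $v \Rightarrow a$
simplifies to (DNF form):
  $a \vee \neg v$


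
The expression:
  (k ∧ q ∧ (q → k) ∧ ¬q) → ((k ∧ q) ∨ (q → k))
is always true.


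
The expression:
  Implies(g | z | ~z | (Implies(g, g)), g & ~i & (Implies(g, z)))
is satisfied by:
  {z: True, g: True, i: False}


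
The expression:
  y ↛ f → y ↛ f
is always true.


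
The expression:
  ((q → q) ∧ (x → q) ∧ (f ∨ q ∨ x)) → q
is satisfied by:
  {x: True, q: True, f: False}
  {x: True, q: False, f: False}
  {q: True, x: False, f: False}
  {x: False, q: False, f: False}
  {f: True, x: True, q: True}
  {f: True, x: True, q: False}
  {f: True, q: True, x: False}


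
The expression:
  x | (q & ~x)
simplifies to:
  q | x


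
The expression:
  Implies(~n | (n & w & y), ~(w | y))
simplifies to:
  (n & ~w) | (n & ~y) | (~w & ~y)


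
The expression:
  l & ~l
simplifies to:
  False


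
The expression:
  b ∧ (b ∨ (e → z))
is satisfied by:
  {b: True}


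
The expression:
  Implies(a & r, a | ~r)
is always true.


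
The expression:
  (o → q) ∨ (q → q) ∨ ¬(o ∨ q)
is always true.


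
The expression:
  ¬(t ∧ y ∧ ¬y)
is always true.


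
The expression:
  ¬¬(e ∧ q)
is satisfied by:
  {e: True, q: True}


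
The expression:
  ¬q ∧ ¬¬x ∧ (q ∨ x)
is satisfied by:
  {x: True, q: False}


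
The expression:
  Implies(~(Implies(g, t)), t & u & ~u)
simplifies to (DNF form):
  t | ~g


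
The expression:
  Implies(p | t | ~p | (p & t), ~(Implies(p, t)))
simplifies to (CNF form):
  p & ~t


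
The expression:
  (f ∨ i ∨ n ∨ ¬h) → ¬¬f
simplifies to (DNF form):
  f ∨ (h ∧ ¬i ∧ ¬n)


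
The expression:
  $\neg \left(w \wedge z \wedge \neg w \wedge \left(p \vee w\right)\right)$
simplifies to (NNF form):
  $\text{True}$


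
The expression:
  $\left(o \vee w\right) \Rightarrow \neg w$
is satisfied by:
  {w: False}


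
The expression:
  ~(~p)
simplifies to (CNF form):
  p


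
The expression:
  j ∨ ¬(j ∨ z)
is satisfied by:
  {j: True, z: False}
  {z: False, j: False}
  {z: True, j: True}


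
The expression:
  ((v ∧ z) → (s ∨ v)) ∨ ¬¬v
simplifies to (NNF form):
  True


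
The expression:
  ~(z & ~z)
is always true.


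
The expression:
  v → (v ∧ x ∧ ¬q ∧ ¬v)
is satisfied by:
  {v: False}


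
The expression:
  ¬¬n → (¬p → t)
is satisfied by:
  {t: True, p: True, n: False}
  {t: True, p: False, n: False}
  {p: True, t: False, n: False}
  {t: False, p: False, n: False}
  {n: True, t: True, p: True}
  {n: True, t: True, p: False}
  {n: True, p: True, t: False}


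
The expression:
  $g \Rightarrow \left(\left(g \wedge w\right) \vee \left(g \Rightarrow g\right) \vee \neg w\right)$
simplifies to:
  $\text{True}$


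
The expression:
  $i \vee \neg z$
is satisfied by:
  {i: True, z: False}
  {z: False, i: False}
  {z: True, i: True}


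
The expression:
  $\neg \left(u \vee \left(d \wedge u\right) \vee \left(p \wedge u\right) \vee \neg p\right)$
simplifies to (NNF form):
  $p \wedge \neg u$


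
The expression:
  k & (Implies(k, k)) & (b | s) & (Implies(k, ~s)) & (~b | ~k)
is never true.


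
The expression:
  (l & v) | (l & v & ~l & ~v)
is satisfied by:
  {v: True, l: True}


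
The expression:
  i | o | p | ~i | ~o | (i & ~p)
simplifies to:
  True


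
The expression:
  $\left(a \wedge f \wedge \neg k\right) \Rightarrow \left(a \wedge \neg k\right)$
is always true.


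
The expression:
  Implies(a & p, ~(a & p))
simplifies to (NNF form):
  ~a | ~p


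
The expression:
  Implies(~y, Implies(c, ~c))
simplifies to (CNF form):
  y | ~c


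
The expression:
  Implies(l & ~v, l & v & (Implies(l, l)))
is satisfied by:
  {v: True, l: False}
  {l: False, v: False}
  {l: True, v: True}


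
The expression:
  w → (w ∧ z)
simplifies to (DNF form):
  z ∨ ¬w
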